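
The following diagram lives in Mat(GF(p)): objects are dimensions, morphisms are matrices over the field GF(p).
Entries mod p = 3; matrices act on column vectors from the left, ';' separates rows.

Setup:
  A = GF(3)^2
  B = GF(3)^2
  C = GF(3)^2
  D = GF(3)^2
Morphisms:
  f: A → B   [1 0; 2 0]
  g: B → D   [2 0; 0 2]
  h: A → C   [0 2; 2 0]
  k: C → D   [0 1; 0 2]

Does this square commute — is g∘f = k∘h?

Answer: COMMUTES

Trace:
1) trace f;g:
  e0=(1,0) f→(1,2) g→(2,1)
  e1=(0,1) f→(0,0) g→(0,0)
  ⟦path⟧₁ = [2 0; 1 0]
2) trace h;k:
  e0=(1,0) h→(0,2) k→(2,1)
  e1=(0,1) h→(2,0) k→(0,0)
  ⟦path⟧₂ = [2 0; 1 0]
Equal? same morphism ✓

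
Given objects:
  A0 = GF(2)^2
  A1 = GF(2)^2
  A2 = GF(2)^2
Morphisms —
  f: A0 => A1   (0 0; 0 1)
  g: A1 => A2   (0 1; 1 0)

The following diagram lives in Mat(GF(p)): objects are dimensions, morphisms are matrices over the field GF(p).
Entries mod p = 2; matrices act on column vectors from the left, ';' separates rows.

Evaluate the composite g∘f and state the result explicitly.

Answer: (0 1; 0 0)

Work:
  e0=⟨1,0⟩ f=>⟨0,0⟩ g=>⟨0,0⟩
  e1=⟨0,1⟩ f=>⟨0,1⟩ g=>⟨1,0⟩
result: (0 1; 0 0)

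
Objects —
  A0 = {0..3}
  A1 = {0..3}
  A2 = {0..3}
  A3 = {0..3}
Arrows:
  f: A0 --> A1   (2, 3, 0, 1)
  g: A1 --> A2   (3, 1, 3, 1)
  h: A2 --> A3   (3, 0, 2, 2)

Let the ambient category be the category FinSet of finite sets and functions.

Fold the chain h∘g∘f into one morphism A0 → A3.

Answer: (2, 0, 2, 0)

Trace:
  0 f-->2 g-->3 h-->2
  1 f-->3 g-->1 h-->0
  2 f-->0 g-->3 h-->2
  3 f-->1 g-->1 h-->0
⟦path⟧: (2, 0, 2, 0)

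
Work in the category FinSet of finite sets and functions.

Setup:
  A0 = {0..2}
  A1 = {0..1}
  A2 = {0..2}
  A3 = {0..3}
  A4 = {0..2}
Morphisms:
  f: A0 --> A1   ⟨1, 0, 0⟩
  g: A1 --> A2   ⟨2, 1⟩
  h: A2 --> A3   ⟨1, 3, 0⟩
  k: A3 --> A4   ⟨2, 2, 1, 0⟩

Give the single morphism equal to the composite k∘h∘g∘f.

Answer: ⟨0, 2, 2⟩

Trace:
  0 f-->1 g-->1 h-->3 k-->0
  1 f-->0 g-->2 h-->0 k-->2
  2 f-->0 g-->2 h-->0 k-->2
composite: ⟨0, 2, 2⟩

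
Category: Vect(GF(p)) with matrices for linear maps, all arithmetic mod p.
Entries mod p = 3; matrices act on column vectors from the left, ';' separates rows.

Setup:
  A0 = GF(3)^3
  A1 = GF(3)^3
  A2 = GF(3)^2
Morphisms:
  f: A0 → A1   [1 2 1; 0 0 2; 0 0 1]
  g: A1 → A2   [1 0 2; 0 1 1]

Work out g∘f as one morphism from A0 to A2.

Answer: [1 2 0; 0 0 0]

Derivation:
  e0=(1,0,0) f→(1,0,0) g→(1,0)
  e1=(0,1,0) f→(2,0,0) g→(2,0)
  e2=(0,0,1) f→(1,2,1) g→(0,0)
composite: [1 2 0; 0 0 0]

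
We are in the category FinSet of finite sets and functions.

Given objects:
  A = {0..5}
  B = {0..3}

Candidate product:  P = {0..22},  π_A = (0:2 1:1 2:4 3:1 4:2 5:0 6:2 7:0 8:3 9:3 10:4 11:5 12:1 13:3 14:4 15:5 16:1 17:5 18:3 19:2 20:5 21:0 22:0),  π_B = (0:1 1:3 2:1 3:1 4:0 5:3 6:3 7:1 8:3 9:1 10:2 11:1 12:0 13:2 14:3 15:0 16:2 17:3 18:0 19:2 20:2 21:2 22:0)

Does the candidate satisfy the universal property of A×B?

|A|·|B| = 6·4 = 24;  |P| = 23
  → cardinalities differ; no bijection possible.

Answer: NOT A VALID PRODUCT — |P|=23 ≠ |A|·|B|=24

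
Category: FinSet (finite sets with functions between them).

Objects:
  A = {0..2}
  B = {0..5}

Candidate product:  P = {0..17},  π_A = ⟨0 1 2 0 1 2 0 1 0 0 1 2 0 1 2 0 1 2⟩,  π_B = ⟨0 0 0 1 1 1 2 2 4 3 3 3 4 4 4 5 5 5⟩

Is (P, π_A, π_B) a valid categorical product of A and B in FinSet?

|A|·|B| = 3·6 = 18;  |P| = 18
Check the pairing map k ↦ (π_A(k), π_B(k)):
  0 : (0,0)
  1 : (1,0)
  2 : (2,0)
  3 : (0,1)
  4 : (1,1)
  5 : (2,1)
  6 : (0,2)
  7 : (1,2)
  8 : (0,4)
  9 : (0,3)
  10 : (1,3)
  11 : (2,3)
  12 : (0,4)  ✗ repeats pair of k=8
  13 : (1,4)
  14 : (2,4)
  15 : (0,5)
  16 : (1,5)
  17 : (2,5)
distinct pairs in image: 17 / 18 needed
  → (0,4) hit at k=8 and k=12

Answer: NOT A VALID PRODUCT — duplicate pair at indices 12,8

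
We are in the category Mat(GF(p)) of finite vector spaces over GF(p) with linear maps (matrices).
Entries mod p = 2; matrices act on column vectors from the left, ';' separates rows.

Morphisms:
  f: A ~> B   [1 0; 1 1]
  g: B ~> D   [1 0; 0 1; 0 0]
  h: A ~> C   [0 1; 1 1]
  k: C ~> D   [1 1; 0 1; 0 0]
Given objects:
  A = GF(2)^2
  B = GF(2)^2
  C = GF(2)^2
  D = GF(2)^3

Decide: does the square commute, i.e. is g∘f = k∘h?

Answer: COMMUTES

Derivation:
Along f;g (path 1):
  e0=⟨1,0⟩ f~>⟨1,1⟩ g~>⟨1,1,0⟩
  e1=⟨0,1⟩ f~>⟨0,1⟩ g~>⟨0,1,0⟩
  ⟦path⟧₁ = [1 0; 1 1; 0 0]
Along h;k (path 2):
  e0=⟨1,0⟩ h~>⟨0,1⟩ k~>⟨1,1,0⟩
  e1=⟨0,1⟩ h~>⟨1,1⟩ k~>⟨0,1,0⟩
  ⟦path⟧₂ = [1 0; 1 1; 0 0]
Equal? YES — commutes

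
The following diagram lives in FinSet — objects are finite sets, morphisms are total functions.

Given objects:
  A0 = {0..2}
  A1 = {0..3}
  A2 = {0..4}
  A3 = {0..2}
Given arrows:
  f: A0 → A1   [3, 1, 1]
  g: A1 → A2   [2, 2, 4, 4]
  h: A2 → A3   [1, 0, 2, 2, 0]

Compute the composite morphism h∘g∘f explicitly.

Answer: [0, 2, 2]

Derivation:
  0 f→3 g→4 h→0
  1 f→1 g→2 h→2
  2 f→1 g→2 h→2
composite: [0, 2, 2]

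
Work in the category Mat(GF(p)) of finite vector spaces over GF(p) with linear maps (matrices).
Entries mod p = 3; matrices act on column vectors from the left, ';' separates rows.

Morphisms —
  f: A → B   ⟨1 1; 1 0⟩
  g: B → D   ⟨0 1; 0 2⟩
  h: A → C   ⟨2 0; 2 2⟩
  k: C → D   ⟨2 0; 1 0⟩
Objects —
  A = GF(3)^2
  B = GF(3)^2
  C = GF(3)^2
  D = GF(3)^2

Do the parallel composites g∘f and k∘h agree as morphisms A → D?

Path 1 = f;g:
  e0=(1,0) f→(1,1) g→(1,2)
  e1=(0,1) f→(1,0) g→(0,0)
  result₁ = ⟨1 0; 2 0⟩
Path 2 = h;k:
  e0=(1,0) h→(2,2) k→(1,2)
  e1=(0,1) h→(0,2) k→(0,0)
  result₂ = ⟨1 0; 2 0⟩
Equal? equal; square commutes

Answer: COMMUTES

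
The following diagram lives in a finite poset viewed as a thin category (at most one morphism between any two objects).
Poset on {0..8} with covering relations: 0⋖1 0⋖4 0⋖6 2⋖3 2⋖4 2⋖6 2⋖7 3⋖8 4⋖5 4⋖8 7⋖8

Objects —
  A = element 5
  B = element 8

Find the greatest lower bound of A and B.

Common predecessors of 5,8: {0,2,4}
  0 <= 4
  2 <= 4
  4 <= 4
glb = 4

Answer: A∧B = 4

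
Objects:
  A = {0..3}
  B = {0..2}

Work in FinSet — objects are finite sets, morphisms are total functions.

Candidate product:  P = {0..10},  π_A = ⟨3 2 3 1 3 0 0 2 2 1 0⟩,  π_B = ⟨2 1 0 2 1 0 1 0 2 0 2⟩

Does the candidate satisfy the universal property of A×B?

|A|·|B| = 4·3 = 12;  |P| = 11
  → cardinalities differ; no bijection possible.

Answer: NOT A VALID PRODUCT — |P|=11 ≠ |A|·|B|=12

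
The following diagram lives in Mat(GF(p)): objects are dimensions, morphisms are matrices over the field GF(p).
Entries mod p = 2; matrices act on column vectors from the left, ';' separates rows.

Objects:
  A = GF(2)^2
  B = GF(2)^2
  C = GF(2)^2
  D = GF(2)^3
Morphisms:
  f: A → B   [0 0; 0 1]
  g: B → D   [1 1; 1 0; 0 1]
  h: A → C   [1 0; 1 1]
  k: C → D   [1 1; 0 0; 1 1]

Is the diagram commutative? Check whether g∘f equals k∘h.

Along f;g (path 1):
  e0=(1,0) f→(0,0) g→(0,0,0)
  e1=(0,1) f→(0,1) g→(1,0,1)
  composite₁ = [0 1; 0 0; 0 1]
Along h;k (path 2):
  e0=(1,0) h→(1,1) k→(0,0,0)
  e1=(0,1) h→(0,1) k→(1,0,1)
  composite₂ = [0 1; 0 0; 0 1]
Equal? equal; square commutes

Answer: COMMUTES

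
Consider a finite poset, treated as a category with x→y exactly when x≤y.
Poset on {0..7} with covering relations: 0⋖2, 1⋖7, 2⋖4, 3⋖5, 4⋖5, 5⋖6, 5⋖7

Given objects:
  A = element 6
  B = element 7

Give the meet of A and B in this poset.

Common predecessors of 6,7: {0,2,3,4,5}
  0 ≤ 5
  2 ≤ 5
  3 ≤ 5
  4 ≤ 5
  5 ≤ 5
glb = 5

Answer: A∧B = 5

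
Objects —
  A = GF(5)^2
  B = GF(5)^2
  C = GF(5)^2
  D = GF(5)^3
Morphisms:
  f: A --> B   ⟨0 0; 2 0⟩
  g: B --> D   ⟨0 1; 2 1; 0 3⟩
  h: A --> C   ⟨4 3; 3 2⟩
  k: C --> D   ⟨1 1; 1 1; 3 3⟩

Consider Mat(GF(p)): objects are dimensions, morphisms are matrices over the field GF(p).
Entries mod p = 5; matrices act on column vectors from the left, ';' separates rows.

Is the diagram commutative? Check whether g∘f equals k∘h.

1) trace f;g:
  e0=[1,0] f-->[0,2] g-->[2,2,1]
  e1=[0,1] f-->[0,0] g-->[0,0,0]
  result₁ = ⟨2 0; 2 0; 1 0⟩
2) trace h;k:
  e0=[1,0] h-->[4,3] k-->[2,2,1]
  e1=[0,1] h-->[3,2] k-->[0,0,0]
  result₂ = ⟨2 0; 2 0; 1 0⟩
Equal? equal; square commutes

Answer: COMMUTES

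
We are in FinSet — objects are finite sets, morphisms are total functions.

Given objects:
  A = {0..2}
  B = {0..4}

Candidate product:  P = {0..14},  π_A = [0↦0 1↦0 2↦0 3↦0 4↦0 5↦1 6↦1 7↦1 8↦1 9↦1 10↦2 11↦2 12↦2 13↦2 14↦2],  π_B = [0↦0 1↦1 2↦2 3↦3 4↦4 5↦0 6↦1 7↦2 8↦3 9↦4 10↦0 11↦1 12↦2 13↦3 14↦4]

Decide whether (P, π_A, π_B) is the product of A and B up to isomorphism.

|A|·|B| = 3·5 = 15;  |P| = 15
Check the pairing map k ↦ (π_A(k), π_B(k)):
  0 ↦ (0,0)
  1 ↦ (0,1)
  2 ↦ (0,2)
  3 ↦ (0,3)
  4 ↦ (0,4)
  5 ↦ (1,0)
  6 ↦ (1,1)
  7 ↦ (1,2)
  8 ↦ (1,3)
  9 ↦ (1,4)
  10 ↦ (2,0)
  11 ↦ (2,1)
  12 ↦ (2,2)
  13 ↦ (2,3)
  14 ↦ (2,4)
distinct pairs in image: 15 / 15 needed
  → bijection onto A×B; projections well-typed.

Answer: VALID PRODUCT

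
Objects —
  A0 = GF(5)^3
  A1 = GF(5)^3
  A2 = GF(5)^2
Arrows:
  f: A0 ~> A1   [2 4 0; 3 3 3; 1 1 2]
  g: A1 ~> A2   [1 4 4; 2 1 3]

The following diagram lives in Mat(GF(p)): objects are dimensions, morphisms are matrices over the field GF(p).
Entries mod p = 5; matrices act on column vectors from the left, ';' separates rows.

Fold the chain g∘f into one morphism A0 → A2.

  e0=(1,0,0) f~>(2,3,1) g~>(3,0)
  e1=(0,1,0) f~>(4,3,1) g~>(0,4)
  e2=(0,0,1) f~>(0,3,2) g~>(0,4)
result: [3 0 0; 0 4 4]

Answer: [3 0 0; 0 4 4]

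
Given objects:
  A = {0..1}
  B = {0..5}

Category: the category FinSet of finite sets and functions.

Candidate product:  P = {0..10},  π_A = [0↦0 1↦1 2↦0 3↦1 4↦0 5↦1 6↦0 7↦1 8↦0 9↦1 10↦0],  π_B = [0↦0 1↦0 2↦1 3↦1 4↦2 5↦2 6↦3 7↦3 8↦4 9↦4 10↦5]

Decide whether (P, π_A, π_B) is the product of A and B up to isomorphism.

Answer: NOT A VALID PRODUCT — |P|=11 ≠ |A|·|B|=12

Trace:
|A|·|B| = 2·6 = 12;  |P| = 11
  → cardinalities differ; no bijection possible.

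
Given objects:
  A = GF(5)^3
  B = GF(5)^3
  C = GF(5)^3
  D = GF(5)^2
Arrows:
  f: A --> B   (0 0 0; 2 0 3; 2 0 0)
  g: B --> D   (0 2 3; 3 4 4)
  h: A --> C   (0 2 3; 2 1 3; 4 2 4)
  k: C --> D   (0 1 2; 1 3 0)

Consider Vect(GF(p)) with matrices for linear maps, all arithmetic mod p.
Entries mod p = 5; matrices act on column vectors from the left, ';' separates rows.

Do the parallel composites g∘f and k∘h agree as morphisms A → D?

Answer: COMMUTES

Derivation:
Path 1 = f;g:
  e0=(1,0,0) f-->(0,2,2) g-->(0,1)
  e1=(0,1,0) f-->(0,0,0) g-->(0,0)
  e2=(0,0,1) f-->(0,3,0) g-->(1,2)
  result₁ = (0 0 1; 1 0 2)
Path 2 = h;k:
  e0=(1,0,0) h-->(0,2,4) k-->(0,1)
  e1=(0,1,0) h-->(2,1,2) k-->(0,0)
  e2=(0,0,1) h-->(3,3,4) k-->(1,2)
  result₂ = (0 0 1; 1 0 2)
Equal? equal; square commutes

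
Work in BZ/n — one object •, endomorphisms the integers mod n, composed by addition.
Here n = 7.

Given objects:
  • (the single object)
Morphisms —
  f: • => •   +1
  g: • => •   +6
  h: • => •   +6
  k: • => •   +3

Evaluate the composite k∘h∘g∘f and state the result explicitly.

  0 +1≡1 +6≡0 +6≡6 +3≡2  (mod 7)
result: +2

Answer: +2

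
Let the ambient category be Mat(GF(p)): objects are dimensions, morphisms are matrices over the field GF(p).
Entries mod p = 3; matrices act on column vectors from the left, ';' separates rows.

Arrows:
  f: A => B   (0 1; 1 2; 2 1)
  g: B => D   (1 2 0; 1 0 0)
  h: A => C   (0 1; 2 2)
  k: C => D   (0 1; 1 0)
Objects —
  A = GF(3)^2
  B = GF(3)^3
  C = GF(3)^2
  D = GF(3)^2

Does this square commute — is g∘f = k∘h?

Answer: COMMUTES

Trace:
Path 1 = f;g:
  e0=[1,0] f=>[0,1,2] g=>[2,0]
  e1=[0,1] f=>[1,2,1] g=>[2,1]
  result₁ = (2 2; 0 1)
Path 2 = h;k:
  e0=[1,0] h=>[0,2] k=>[2,0]
  e1=[0,1] h=>[1,2] k=>[2,1]
  result₂ = (2 2; 0 1)
Equal? YES — commutes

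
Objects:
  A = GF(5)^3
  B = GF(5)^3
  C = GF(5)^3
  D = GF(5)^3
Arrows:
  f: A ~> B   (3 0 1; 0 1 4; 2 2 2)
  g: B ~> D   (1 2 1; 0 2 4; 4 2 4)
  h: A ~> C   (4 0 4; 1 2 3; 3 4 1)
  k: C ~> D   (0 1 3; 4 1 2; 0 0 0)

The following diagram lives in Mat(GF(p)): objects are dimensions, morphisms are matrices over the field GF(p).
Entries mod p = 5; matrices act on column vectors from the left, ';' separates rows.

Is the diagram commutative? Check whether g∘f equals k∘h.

Answer: COMMUTES

Work:
Path 1 = f;g:
  e0=(1,0,0) f~>(3,0,2) g~>(0,3,0)
  e1=(0,1,0) f~>(0,1,2) g~>(4,0,0)
  e2=(0,0,1) f~>(1,4,2) g~>(1,1,0)
  result₁ = (0 4 1; 3 0 1; 0 0 0)
Path 2 = h;k:
  e0=(1,0,0) h~>(4,1,3) k~>(0,3,0)
  e1=(0,1,0) h~>(0,2,4) k~>(4,0,0)
  e2=(0,0,1) h~>(4,3,1) k~>(1,1,0)
  result₂ = (0 4 1; 3 0 1; 0 0 0)
Equal? YES — commutes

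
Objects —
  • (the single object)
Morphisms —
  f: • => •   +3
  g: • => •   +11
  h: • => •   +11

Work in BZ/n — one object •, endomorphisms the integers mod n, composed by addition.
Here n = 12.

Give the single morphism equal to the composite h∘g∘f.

Answer: +1

Derivation:
  0 +3≡3 +11≡2 +11≡1  (mod 12)
composite: +1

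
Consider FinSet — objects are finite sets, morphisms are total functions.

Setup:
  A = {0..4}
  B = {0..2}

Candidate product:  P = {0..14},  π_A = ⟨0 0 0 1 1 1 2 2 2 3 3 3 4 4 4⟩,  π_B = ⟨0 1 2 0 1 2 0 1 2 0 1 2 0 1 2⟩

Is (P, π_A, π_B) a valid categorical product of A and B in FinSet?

Answer: VALID PRODUCT

Trace:
|A|·|B| = 5·3 = 15;  |P| = 15
Check the pairing map k ↦ (π_A(k), π_B(k)):
  0 : (0,0)
  1 : (0,1)
  2 : (0,2)
  3 : (1,0)
  4 : (1,1)
  5 : (1,2)
  6 : (2,0)
  7 : (2,1)
  8 : (2,2)
  9 : (3,0)
  10 : (3,1)
  11 : (3,2)
  12 : (4,0)
  13 : (4,1)
  14 : (4,2)
distinct pairs in image: 15 / 15 needed
  → bijection onto A×B; projections well-typed.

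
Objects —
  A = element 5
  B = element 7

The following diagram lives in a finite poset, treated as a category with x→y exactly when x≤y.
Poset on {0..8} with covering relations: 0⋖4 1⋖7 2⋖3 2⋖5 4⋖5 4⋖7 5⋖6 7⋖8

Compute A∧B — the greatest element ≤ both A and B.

Common predecessors of 5,7: {0,4}
  0 ⊑ 4
  4 ⊑ 4
glb = 4

Answer: A∧B = 4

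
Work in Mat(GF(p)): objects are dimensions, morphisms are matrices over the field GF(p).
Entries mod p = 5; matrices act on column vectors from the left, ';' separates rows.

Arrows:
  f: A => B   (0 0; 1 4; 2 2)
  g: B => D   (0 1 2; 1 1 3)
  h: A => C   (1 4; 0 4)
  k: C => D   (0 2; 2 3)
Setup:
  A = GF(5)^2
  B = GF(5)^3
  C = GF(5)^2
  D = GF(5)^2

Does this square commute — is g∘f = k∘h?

Along f;g (path 1):
  e0=⟨1,0⟩ f=>⟨0,1,2⟩ g=>⟨0,2⟩
  e1=⟨0,1⟩ f=>⟨0,4,2⟩ g=>⟨3,0⟩
  ⟦path⟧₁ = (0 3; 2 0)
Along h;k (path 2):
  e0=⟨1,0⟩ h=>⟨1,0⟩ k=>⟨0,2⟩
  e1=⟨0,1⟩ h=>⟨4,4⟩ k=>⟨3,0⟩
  ⟦path⟧₂ = (0 3; 2 0)
Equal? YES — commutes

Answer: COMMUTES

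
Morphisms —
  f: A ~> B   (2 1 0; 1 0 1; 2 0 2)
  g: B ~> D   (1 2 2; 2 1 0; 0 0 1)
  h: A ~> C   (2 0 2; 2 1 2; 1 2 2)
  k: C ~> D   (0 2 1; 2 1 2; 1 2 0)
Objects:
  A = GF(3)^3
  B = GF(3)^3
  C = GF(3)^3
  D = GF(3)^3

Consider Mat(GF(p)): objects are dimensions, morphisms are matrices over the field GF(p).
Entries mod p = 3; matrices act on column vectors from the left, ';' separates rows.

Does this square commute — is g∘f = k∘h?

Answer: DOES NOT COMMUTE

Work:
Along f;g (path 1):
  e0=⟨1,0,0⟩ f~>⟨2,1,2⟩ g~>⟨2,2,2⟩
  e1=⟨0,1,0⟩ f~>⟨1,0,0⟩ g~>⟨1,2,0⟩
  e2=⟨0,0,1⟩ f~>⟨0,1,2⟩ g~>⟨0,1,2⟩
  composite₁ = (2 1 0; 2 2 1; 2 0 2)
Along h;k (path 2):
  e0=⟨1,0,0⟩ h~>⟨2,2,1⟩ k~>⟨2,2,0⟩
  e1=⟨0,1,0⟩ h~>⟨0,1,2⟩ k~>⟨1,2,2⟩
  e2=⟨0,0,1⟩ h~>⟨2,2,2⟩ k~>⟨0,1,0⟩
  composite₂ = (2 1 0; 2 2 1; 0 2 0)
Equal? distinct morphisms ✗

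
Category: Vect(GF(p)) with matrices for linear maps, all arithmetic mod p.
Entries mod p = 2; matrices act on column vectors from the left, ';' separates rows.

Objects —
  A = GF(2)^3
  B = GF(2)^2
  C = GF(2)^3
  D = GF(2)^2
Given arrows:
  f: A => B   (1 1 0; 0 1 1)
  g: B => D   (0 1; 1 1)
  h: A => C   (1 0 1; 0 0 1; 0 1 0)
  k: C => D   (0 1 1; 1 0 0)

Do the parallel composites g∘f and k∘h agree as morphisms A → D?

1) trace f;g:
  e0=(1,0,0) f=>(1,0) g=>(0,1)
  e1=(0,1,0) f=>(1,1) g=>(1,0)
  e2=(0,0,1) f=>(0,1) g=>(1,1)
  composite₁ = (0 1 1; 1 0 1)
2) trace h;k:
  e0=(1,0,0) h=>(1,0,0) k=>(0,1)
  e1=(0,1,0) h=>(0,0,1) k=>(1,0)
  e2=(0,0,1) h=>(1,1,0) k=>(1,1)
  composite₂ = (0 1 1; 1 0 1)
Equal? YES — commutes

Answer: COMMUTES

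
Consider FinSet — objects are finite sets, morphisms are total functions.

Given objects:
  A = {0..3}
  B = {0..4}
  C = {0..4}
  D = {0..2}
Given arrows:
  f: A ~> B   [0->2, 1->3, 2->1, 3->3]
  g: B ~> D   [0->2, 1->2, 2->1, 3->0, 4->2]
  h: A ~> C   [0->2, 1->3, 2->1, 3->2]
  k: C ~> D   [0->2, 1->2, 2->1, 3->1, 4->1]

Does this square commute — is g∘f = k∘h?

Along f;g (path 1):
  0 f~>2 g~>1
  1 f~>3 g~>0
  2 f~>1 g~>2
  3 f~>3 g~>0
  result₁ = [0->1, 1->0, 2->2, 3->0]
Along h;k (path 2):
  0 h~>2 k~>1
  1 h~>3 k~>1
  2 h~>1 k~>2
  3 h~>2 k~>1
  result₂ = [0->1, 1->1, 2->2, 3->1]
Equal? NO — does not commute

Answer: DOES NOT COMMUTE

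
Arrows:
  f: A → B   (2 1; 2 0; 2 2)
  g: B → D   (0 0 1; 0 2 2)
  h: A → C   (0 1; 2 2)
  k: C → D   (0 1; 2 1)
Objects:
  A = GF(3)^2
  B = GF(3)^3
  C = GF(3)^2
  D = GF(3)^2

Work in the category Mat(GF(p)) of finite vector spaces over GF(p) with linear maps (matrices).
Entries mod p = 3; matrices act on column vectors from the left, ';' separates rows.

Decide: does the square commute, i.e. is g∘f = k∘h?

Answer: COMMUTES

Derivation:
1) trace f;g:
  e0=(1,0) f→(2,2,2) g→(2,2)
  e1=(0,1) f→(1,0,2) g→(2,1)
  ⟦path⟧₁ = (2 2; 2 1)
2) trace h;k:
  e0=(1,0) h→(0,2) k→(2,2)
  e1=(0,1) h→(1,2) k→(2,1)
  ⟦path⟧₂ = (2 2; 2 1)
Equal? same morphism ✓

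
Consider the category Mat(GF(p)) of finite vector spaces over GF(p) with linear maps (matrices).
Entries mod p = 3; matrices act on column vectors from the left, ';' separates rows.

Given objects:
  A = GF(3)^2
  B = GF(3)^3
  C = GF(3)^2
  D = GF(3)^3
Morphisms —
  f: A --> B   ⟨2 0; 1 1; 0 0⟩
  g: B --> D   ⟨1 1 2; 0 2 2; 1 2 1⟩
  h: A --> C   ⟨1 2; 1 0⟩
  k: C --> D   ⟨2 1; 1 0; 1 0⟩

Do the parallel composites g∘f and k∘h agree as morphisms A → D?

Answer: DOES NOT COMMUTE

Trace:
Path 1 = f;g:
  e0=(1,0) f-->(2,1,0) g-->(0,2,1)
  e1=(0,1) f-->(0,1,0) g-->(1,2,2)
  result₁ = ⟨0 1; 2 2; 1 2⟩
Path 2 = h;k:
  e0=(1,0) h-->(1,1) k-->(0,1,1)
  e1=(0,1) h-->(2,0) k-->(1,2,2)
  result₂ = ⟨0 1; 1 2; 1 2⟩
Equal? differ; not commutative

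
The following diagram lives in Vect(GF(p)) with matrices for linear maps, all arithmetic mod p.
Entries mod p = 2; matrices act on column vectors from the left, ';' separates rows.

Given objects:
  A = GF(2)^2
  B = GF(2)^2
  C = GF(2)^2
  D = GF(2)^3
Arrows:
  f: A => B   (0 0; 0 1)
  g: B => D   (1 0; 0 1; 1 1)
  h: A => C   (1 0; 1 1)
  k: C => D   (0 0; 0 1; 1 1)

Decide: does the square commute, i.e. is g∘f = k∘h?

Along f;g (path 1):
  e0=⟨1,0⟩ f=>⟨0,0⟩ g=>⟨0,0,0⟩
  e1=⟨0,1⟩ f=>⟨0,1⟩ g=>⟨0,1,1⟩
  composite₁ = (0 0; 0 1; 0 1)
Along h;k (path 2):
  e0=⟨1,0⟩ h=>⟨1,1⟩ k=>⟨0,1,0⟩
  e1=⟨0,1⟩ h=>⟨0,1⟩ k=>⟨0,1,1⟩
  composite₂ = (0 0; 1 1; 0 1)
Equal? distinct morphisms ✗

Answer: DOES NOT COMMUTE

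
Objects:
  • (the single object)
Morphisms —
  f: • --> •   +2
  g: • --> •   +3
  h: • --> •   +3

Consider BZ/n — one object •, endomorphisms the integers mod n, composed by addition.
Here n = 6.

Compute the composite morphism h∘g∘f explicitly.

  0 +2≡2 +3≡5 +3≡2  (mod 6)
result: +2

Answer: +2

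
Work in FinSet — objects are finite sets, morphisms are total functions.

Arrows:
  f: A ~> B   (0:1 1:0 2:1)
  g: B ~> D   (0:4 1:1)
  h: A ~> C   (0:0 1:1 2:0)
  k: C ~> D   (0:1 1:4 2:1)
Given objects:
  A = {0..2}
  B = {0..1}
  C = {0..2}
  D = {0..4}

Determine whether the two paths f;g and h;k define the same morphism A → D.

Path 1 = f;g:
  0 f~>1 g~>1
  1 f~>0 g~>4
  2 f~>1 g~>1
  composite₁ = (0:1 1:4 2:1)
Path 2 = h;k:
  0 h~>0 k~>1
  1 h~>1 k~>4
  2 h~>0 k~>1
  composite₂ = (0:1 1:4 2:1)
Equal? same morphism ✓

Answer: COMMUTES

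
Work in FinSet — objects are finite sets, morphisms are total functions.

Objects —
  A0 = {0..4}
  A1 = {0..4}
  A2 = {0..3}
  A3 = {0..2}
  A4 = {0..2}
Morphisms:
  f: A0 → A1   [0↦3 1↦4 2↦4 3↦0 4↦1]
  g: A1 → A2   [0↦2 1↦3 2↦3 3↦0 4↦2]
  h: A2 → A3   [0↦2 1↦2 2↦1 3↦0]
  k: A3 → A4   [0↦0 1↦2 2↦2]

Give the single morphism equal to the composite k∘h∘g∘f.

  0 f→3 g→0 h→2 k→2
  1 f→4 g→2 h→1 k→2
  2 f→4 g→2 h→1 k→2
  3 f→0 g→2 h→1 k→2
  4 f→1 g→3 h→0 k→0
⟦path⟧: [0↦2 1↦2 2↦2 3↦2 4↦0]

Answer: [0↦2 1↦2 2↦2 3↦2 4↦0]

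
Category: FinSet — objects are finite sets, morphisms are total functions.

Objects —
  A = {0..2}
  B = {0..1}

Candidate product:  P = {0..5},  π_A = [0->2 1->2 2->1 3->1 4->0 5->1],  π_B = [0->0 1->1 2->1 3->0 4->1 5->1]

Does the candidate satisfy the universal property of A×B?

|A|·|B| = 3·2 = 6;  |P| = 6
Check the pairing map k ↦ (π_A(k), π_B(k)):
  0 -> (2,0)
  1 -> (2,1)
  2 -> (1,1)
  3 -> (1,0)
  4 -> (0,1)
  5 -> (1,1)  ✗ repeats pair of k=2
distinct pairs in image: 5 / 6 needed
  → (1,1) hit at k=2 and k=5

Answer: NOT A VALID PRODUCT — duplicate pair at indices 5,2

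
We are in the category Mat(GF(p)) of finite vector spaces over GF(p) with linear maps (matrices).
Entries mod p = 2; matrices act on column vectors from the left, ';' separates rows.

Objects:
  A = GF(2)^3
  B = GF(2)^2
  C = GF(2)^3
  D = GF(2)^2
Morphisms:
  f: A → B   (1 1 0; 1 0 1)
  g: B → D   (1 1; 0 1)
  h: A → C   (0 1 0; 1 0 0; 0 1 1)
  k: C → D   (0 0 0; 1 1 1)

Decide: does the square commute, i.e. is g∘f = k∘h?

Along f;g (path 1):
  e0=[1,0,0] f→[1,1] g→[0,1]
  e1=[0,1,0] f→[1,0] g→[1,0]
  e2=[0,0,1] f→[0,1] g→[1,1]
  composite₁ = (0 1 1; 1 0 1)
Along h;k (path 2):
  e0=[1,0,0] h→[0,1,0] k→[0,1]
  e1=[0,1,0] h→[1,0,1] k→[0,0]
  e2=[0,0,1] h→[0,0,1] k→[0,1]
  composite₂ = (0 0 0; 1 0 1)
Equal? differ; not commutative

Answer: DOES NOT COMMUTE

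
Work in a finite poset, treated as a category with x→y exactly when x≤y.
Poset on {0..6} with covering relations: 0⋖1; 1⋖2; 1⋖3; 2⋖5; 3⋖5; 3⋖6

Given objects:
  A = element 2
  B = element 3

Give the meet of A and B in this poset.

{x : x⊑A ∧ x⊑B} = {0,1}  (A=2, B=3)
  0 ⊑ 1
  1 ⊑ 1
glb = 1

Answer: A∧B = 1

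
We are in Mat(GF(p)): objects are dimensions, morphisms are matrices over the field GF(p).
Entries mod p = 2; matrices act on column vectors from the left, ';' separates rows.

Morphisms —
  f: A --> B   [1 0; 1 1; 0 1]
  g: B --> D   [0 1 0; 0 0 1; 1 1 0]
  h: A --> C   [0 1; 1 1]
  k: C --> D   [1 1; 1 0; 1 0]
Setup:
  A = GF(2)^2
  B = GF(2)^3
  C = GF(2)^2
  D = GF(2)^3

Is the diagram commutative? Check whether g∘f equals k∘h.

Answer: DOES NOT COMMUTE

Work:
Along f;g (path 1):
  e0=⟨1,0⟩ f-->⟨1,1,0⟩ g-->⟨1,0,0⟩
  e1=⟨0,1⟩ f-->⟨0,1,1⟩ g-->⟨1,1,1⟩
  ⟦path⟧₁ = [1 1; 0 1; 0 1]
Along h;k (path 2):
  e0=⟨1,0⟩ h-->⟨0,1⟩ k-->⟨1,0,0⟩
  e1=⟨0,1⟩ h-->⟨1,1⟩ k-->⟨0,1,1⟩
  ⟦path⟧₂ = [1 0; 0 1; 0 1]
Equal? NO — does not commute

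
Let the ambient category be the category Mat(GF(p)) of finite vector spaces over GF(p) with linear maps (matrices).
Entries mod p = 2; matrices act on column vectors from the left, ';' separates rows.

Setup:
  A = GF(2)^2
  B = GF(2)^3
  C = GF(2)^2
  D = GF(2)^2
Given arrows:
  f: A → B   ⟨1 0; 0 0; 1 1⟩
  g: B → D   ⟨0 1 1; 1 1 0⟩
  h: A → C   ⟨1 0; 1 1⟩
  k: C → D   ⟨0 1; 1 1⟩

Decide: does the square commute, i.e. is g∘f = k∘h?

Answer: DOES NOT COMMUTE

Trace:
Path 1 = f;g:
  e0=⟨1,0⟩ f→⟨1,0,1⟩ g→⟨1,1⟩
  e1=⟨0,1⟩ f→⟨0,0,1⟩ g→⟨1,0⟩
  result₁ = ⟨1 1; 1 0⟩
Path 2 = h;k:
  e0=⟨1,0⟩ h→⟨1,1⟩ k→⟨1,0⟩
  e1=⟨0,1⟩ h→⟨0,1⟩ k→⟨1,1⟩
  result₂ = ⟨1 1; 0 1⟩
Equal? distinct morphisms ✗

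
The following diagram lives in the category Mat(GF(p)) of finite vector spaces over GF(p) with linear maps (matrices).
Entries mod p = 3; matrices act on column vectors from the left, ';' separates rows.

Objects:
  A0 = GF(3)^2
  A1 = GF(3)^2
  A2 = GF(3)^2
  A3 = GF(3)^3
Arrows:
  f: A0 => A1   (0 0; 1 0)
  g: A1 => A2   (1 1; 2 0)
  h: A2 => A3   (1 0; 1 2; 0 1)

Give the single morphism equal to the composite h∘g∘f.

  e0=[1,0] f=>[0,1] g=>[1,0] h=>[1,1,0]
  e1=[0,1] f=>[0,0] g=>[0,0] h=>[0,0,0]
result: (1 0; 1 0; 0 0)

Answer: (1 0; 1 0; 0 0)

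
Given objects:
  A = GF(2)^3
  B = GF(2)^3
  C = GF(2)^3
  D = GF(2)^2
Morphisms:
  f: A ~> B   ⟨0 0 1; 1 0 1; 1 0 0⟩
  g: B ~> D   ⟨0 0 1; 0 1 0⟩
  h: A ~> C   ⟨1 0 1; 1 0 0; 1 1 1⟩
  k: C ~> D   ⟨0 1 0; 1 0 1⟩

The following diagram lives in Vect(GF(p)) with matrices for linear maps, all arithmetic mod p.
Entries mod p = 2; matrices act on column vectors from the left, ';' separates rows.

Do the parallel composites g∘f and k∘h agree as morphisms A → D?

Path 1 = f;g:
  e0=[1,0,0] f~>[0,1,1] g~>[1,1]
  e1=[0,1,0] f~>[0,0,0] g~>[0,0]
  e2=[0,0,1] f~>[1,1,0] g~>[0,1]
  ⟦path⟧₁ = ⟨1 0 0; 1 0 1⟩
Path 2 = h;k:
  e0=[1,0,0] h~>[1,1,1] k~>[1,0]
  e1=[0,1,0] h~>[0,0,1] k~>[0,1]
  e2=[0,0,1] h~>[1,0,1] k~>[0,0]
  ⟦path⟧₂ = ⟨1 0 0; 0 1 0⟩
Equal? distinct morphisms ✗

Answer: DOES NOT COMMUTE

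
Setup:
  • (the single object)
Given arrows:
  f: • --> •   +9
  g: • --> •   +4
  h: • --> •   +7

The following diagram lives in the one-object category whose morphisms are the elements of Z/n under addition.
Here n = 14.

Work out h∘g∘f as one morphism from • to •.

  0 +9≡9 +4≡13 +7≡6  (mod 14)
⟦path⟧: +6

Answer: +6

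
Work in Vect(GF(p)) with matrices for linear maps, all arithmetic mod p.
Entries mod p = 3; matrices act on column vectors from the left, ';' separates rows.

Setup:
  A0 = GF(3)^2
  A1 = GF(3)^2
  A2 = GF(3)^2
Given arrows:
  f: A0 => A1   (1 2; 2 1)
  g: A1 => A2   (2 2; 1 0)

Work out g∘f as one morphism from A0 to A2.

Answer: (0 0; 1 2)

Work:
  e0=[1,0] f=>[1,2] g=>[0,1]
  e1=[0,1] f=>[2,1] g=>[0,2]
result: (0 0; 1 2)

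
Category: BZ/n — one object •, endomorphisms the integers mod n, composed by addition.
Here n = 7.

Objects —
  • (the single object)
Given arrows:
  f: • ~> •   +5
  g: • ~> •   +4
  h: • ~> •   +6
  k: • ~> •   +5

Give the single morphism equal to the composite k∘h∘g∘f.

Answer: +6

Work:
  0 +5≡5 +4≡2 +6≡1 +5≡6  (mod 7)
composite: +6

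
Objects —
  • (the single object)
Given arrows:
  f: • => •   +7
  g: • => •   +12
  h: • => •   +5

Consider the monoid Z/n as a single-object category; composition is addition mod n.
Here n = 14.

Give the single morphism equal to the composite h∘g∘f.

  0 +7≡7 +12≡5 +5≡10  (mod 14)
composite: +10

Answer: +10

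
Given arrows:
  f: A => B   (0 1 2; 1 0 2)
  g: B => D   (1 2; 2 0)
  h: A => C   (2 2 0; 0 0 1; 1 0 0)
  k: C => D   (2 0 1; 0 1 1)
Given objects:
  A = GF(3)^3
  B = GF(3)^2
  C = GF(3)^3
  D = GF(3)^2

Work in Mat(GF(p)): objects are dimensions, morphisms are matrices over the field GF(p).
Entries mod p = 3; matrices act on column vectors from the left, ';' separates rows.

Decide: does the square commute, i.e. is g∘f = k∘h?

1) trace f;g:
  e0=(1,0,0) f=>(0,1) g=>(2,0)
  e1=(0,1,0) f=>(1,0) g=>(1,2)
  e2=(0,0,1) f=>(2,2) g=>(0,1)
  ⟦path⟧₁ = (2 1 0; 0 2 1)
2) trace h;k:
  e0=(1,0,0) h=>(2,0,1) k=>(2,1)
  e1=(0,1,0) h=>(2,0,0) k=>(1,0)
  e2=(0,0,1) h=>(0,1,0) k=>(0,1)
  ⟦path⟧₂ = (2 1 0; 1 0 1)
Equal? NO — does not commute

Answer: DOES NOT COMMUTE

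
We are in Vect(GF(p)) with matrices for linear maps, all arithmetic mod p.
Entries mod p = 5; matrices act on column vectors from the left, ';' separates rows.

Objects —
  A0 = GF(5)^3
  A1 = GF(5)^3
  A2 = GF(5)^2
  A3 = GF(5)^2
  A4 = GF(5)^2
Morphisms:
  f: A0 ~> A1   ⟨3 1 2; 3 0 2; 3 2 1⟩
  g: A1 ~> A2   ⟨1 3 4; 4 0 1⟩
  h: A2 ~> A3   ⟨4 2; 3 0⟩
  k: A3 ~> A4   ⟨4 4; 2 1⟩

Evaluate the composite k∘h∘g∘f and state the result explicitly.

Answer: ⟨2 0 3; 4 3 3⟩

Work:
  e0=(1,0,0) f~>(3,3,3) g~>(4,0) h~>(1,2) k~>(2,4)
  e1=(0,1,0) f~>(1,0,2) g~>(4,1) h~>(3,2) k~>(0,3)
  e2=(0,0,1) f~>(2,2,1) g~>(2,4) h~>(1,1) k~>(3,3)
⟦path⟧: ⟨2 0 3; 4 3 3⟩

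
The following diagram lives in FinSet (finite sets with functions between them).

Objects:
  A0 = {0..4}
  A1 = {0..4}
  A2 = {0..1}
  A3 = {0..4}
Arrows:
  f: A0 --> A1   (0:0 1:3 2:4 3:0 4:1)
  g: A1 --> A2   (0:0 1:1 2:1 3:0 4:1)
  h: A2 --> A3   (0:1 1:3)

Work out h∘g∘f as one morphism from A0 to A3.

  0 f-->0 g-->0 h-->1
  1 f-->3 g-->0 h-->1
  2 f-->4 g-->1 h-->3
  3 f-->0 g-->0 h-->1
  4 f-->1 g-->1 h-->3
result: (0:1 1:1 2:3 3:1 4:3)

Answer: (0:1 1:1 2:3 3:1 4:3)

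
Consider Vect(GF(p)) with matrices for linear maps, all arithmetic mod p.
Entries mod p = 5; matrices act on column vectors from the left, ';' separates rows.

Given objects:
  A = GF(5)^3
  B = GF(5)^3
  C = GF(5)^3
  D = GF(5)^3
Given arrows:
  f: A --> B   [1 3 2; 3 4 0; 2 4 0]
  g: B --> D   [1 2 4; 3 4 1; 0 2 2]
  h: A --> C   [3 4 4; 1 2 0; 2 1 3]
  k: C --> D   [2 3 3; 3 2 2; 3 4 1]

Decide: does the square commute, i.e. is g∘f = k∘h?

Answer: DOES NOT COMMUTE

Trace:
Path 1 = f;g:
  e0=[1,0,0] f-->[1,3,2] g-->[0,2,0]
  e1=[0,1,0] f-->[3,4,4] g-->[2,4,1]
  e2=[0,0,1] f-->[2,0,0] g-->[2,1,0]
  result₁ = [0 2 2; 2 4 1; 0 1 0]
Path 2 = h;k:
  e0=[1,0,0] h-->[3,1,2] k-->[0,0,0]
  e1=[0,1,0] h-->[4,2,1] k-->[2,3,1]
  e2=[0,0,1] h-->[4,0,3] k-->[2,3,0]
  result₂ = [0 2 2; 0 3 3; 0 1 0]
Equal? NO — does not commute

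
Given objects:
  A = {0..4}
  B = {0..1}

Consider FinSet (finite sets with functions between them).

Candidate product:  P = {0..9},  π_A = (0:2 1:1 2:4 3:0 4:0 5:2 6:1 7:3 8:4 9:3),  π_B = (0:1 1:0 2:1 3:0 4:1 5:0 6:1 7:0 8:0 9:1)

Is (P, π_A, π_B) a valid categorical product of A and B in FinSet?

Answer: VALID PRODUCT

Work:
|A|·|B| = 5·2 = 10;  |P| = 10
Check the pairing map k ↦ (π_A(k), π_B(k)):
  0 : (2,1)
  1 : (1,0)
  2 : (4,1)
  3 : (0,0)
  4 : (0,1)
  5 : (2,0)
  6 : (1,1)
  7 : (3,0)
  8 : (4,0)
  9 : (3,1)
distinct pairs in image: 10 / 10 needed
  → bijection onto A×B; projections well-typed.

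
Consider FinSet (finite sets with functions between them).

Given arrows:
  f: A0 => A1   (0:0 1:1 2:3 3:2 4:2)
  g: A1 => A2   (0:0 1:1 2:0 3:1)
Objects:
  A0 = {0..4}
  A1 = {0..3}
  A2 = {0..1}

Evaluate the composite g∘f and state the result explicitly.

  0 f=>0 g=>0
  1 f=>1 g=>1
  2 f=>3 g=>1
  3 f=>2 g=>0
  4 f=>2 g=>0
⟦path⟧: (0:0 1:1 2:1 3:0 4:0)

Answer: (0:0 1:1 2:1 3:0 4:0)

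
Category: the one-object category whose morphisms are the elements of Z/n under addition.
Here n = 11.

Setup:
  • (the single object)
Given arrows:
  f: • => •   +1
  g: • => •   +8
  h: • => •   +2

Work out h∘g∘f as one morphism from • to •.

  0 +1≡1 +8≡9 +2≡0  (mod 11)
composite: +0

Answer: +0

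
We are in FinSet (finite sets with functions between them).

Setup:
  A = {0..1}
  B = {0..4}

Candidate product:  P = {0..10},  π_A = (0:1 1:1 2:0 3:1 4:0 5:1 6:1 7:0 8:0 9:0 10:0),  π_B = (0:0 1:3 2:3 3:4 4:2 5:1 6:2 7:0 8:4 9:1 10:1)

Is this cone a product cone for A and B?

|A|·|B| = 2·5 = 10;  |P| = 11
  → cardinalities differ; no bijection possible.

Answer: NOT A VALID PRODUCT — |P|=11 ≠ |A|·|B|=10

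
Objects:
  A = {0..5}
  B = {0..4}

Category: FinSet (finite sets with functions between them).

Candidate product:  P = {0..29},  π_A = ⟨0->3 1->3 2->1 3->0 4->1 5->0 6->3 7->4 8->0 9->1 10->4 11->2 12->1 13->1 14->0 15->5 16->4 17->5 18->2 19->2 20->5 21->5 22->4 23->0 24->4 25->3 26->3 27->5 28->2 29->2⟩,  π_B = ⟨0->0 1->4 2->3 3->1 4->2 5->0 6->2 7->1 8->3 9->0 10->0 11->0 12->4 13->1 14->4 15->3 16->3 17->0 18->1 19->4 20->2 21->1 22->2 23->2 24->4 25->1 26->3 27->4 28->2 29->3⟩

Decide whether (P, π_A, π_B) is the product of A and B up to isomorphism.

Answer: VALID PRODUCT

Work:
|A|·|B| = 6·5 = 30;  |P| = 30
Check the pairing map k ↦ (π_A(k), π_B(k)):
  0 -> (3,0)
  1 -> (3,4)
  2 -> (1,3)
  3 -> (0,1)
  4 -> (1,2)
  5 -> (0,0)
  6 -> (3,2)
  7 -> (4,1)
  8 -> (0,3)
  9 -> (1,0)
  10 -> (4,0)
  11 -> (2,0)
  12 -> (1,4)
  13 -> (1,1)
  14 -> (0,4)
  15 -> (5,3)
  16 -> (4,3)
  17 -> (5,0)
  18 -> (2,1)
  19 -> (2,4)
  20 -> (5,2)
  21 -> (5,1)
  22 -> (4,2)
  23 -> (0,2)
  24 -> (4,4)
  25 -> (3,1)
  26 -> (3,3)
  27 -> (5,4)
  28 -> (2,2)
  29 -> (2,3)
distinct pairs in image: 30 / 30 needed
  → bijection onto A×B; projections well-typed.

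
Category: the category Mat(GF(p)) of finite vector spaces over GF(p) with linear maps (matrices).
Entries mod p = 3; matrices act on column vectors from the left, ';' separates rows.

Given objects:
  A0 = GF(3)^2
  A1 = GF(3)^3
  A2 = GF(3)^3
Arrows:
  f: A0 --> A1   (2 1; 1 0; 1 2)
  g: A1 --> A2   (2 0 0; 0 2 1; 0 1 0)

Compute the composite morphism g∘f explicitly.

Answer: (1 2; 0 2; 1 0)

Work:
  e0=[1,0] f-->[2,1,1] g-->[1,0,1]
  e1=[0,1] f-->[1,0,2] g-->[2,2,0]
composite: (1 2; 0 2; 1 0)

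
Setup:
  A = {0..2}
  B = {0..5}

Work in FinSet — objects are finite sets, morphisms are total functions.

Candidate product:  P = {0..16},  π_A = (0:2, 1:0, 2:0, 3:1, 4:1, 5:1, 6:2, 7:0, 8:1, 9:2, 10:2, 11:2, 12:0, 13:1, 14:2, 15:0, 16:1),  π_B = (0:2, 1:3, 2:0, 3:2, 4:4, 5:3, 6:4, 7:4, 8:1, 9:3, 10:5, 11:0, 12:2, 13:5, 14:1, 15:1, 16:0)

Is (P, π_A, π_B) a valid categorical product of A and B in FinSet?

Answer: NOT A VALID PRODUCT — |P|=17 ≠ |A|·|B|=18

Trace:
|A|·|B| = 3·6 = 18;  |P| = 17
  → cardinalities differ; no bijection possible.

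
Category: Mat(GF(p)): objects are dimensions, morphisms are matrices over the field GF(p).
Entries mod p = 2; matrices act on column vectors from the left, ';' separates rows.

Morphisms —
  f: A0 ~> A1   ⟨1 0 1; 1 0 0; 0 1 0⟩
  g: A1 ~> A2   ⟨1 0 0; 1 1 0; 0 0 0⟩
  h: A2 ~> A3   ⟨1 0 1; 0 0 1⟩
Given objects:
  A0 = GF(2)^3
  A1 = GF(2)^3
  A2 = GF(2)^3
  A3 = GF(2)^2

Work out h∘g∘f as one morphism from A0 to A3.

  e0=[1,0,0] f~>[1,1,0] g~>[1,0,0] h~>[1,0]
  e1=[0,1,0] f~>[0,0,1] g~>[0,0,0] h~>[0,0]
  e2=[0,0,1] f~>[1,0,0] g~>[1,1,0] h~>[1,0]
composite: ⟨1 0 1; 0 0 0⟩

Answer: ⟨1 0 1; 0 0 0⟩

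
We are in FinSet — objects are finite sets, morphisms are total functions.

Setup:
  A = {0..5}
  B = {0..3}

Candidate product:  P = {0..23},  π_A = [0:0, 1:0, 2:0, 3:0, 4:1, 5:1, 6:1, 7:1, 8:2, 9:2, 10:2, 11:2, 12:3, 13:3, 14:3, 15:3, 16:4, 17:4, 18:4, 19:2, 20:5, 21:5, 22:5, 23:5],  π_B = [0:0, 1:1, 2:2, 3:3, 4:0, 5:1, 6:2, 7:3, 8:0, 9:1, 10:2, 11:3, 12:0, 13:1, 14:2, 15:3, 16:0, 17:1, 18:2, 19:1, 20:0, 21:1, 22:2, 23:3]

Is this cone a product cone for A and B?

Answer: NOT A VALID PRODUCT — duplicate pair at indices 9,19

Trace:
|A|·|B| = 6·4 = 24;  |P| = 24
Check the pairing map k ↦ (π_A(k), π_B(k)):
  0 : (0,0)
  1 : (0,1)
  2 : (0,2)
  3 : (0,3)
  4 : (1,0)
  5 : (1,1)
  6 : (1,2)
  7 : (1,3)
  8 : (2,0)
  9 : (2,1)
  10 : (2,2)
  11 : (2,3)
  12 : (3,0)
  13 : (3,1)
  14 : (3,2)
  15 : (3,3)
  16 : (4,0)
  17 : (4,1)
  18 : (4,2)
  19 : (2,1)  ✗ repeats pair of k=9
  20 : (5,0)
  21 : (5,1)
  22 : (5,2)
  23 : (5,3)
distinct pairs in image: 23 / 24 needed
  → (2,1) hit at k=9 and k=19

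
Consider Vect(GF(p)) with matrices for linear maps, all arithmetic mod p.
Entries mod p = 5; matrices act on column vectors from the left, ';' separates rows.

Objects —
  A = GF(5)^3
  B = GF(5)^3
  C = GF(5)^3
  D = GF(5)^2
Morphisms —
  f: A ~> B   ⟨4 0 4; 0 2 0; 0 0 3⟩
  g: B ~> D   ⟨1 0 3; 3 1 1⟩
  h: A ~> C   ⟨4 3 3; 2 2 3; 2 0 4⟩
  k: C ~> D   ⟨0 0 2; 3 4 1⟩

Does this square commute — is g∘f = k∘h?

Answer: COMMUTES

Work:
Path 1 = f;g:
  e0=[1,0,0] f~>[4,0,0] g~>[4,2]
  e1=[0,1,0] f~>[0,2,0] g~>[0,2]
  e2=[0,0,1] f~>[4,0,3] g~>[3,0]
  composite₁ = ⟨4 0 3; 2 2 0⟩
Path 2 = h;k:
  e0=[1,0,0] h~>[4,2,2] k~>[4,2]
  e1=[0,1,0] h~>[3,2,0] k~>[0,2]
  e2=[0,0,1] h~>[3,3,4] k~>[3,0]
  composite₂ = ⟨4 0 3; 2 2 0⟩
Equal? YES — commutes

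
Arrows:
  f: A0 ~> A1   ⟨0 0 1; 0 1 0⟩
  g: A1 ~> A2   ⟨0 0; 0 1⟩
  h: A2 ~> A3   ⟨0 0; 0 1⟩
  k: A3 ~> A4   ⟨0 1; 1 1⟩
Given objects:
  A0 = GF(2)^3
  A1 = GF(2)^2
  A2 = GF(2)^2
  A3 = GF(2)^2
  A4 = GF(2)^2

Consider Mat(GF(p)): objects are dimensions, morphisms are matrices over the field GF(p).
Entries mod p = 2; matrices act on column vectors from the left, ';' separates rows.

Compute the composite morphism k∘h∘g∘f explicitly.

Answer: ⟨0 1 0; 0 1 0⟩

Trace:
  e0=(1,0,0) f~>(0,0) g~>(0,0) h~>(0,0) k~>(0,0)
  e1=(0,1,0) f~>(0,1) g~>(0,1) h~>(0,1) k~>(1,1)
  e2=(0,0,1) f~>(1,0) g~>(0,0) h~>(0,0) k~>(0,0)
result: ⟨0 1 0; 0 1 0⟩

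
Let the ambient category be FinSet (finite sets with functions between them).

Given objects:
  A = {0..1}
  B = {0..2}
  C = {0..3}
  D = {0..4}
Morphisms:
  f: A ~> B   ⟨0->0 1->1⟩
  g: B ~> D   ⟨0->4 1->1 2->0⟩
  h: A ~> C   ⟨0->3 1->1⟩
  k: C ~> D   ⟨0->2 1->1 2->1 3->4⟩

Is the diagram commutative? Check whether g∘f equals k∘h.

Answer: COMMUTES

Work:
Along f;g (path 1):
  0 f~>0 g~>4
  1 f~>1 g~>1
  ⟦path⟧₁ = ⟨0->4 1->1⟩
Along h;k (path 2):
  0 h~>3 k~>4
  1 h~>1 k~>1
  ⟦path⟧₂ = ⟨0->4 1->1⟩
Equal? same morphism ✓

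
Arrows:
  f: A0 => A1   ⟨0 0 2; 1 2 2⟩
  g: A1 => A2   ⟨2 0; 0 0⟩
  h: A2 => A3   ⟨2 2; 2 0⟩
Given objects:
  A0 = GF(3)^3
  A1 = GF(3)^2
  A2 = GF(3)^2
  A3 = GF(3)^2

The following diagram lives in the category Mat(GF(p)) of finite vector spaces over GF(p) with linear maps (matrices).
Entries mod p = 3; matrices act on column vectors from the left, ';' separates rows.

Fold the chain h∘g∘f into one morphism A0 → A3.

Answer: ⟨0 0 2; 0 0 2⟩

Work:
  e0=⟨1,0,0⟩ f=>⟨0,1⟩ g=>⟨0,0⟩ h=>⟨0,0⟩
  e1=⟨0,1,0⟩ f=>⟨0,2⟩ g=>⟨0,0⟩ h=>⟨0,0⟩
  e2=⟨0,0,1⟩ f=>⟨2,2⟩ g=>⟨1,0⟩ h=>⟨2,2⟩
composite: ⟨0 0 2; 0 0 2⟩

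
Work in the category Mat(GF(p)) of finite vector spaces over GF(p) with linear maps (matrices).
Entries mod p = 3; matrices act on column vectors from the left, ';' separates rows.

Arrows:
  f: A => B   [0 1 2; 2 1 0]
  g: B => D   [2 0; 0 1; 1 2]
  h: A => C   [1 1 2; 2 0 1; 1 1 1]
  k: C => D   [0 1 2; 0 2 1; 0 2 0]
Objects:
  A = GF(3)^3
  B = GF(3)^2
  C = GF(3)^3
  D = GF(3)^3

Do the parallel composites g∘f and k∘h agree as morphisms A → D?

1) trace f;g:
  e0=(1,0,0) f=>(0,2) g=>(0,2,1)
  e1=(0,1,0) f=>(1,1) g=>(2,1,0)
  e2=(0,0,1) f=>(2,0) g=>(1,0,2)
  result₁ = [0 2 1; 2 1 0; 1 0 2]
2) trace h;k:
  e0=(1,0,0) h=>(1,2,1) k=>(1,2,1)
  e1=(0,1,0) h=>(1,0,1) k=>(2,1,0)
  e2=(0,0,1) h=>(2,1,1) k=>(0,0,2)
  result₂ = [1 2 0; 2 1 0; 1 0 2]
Equal? distinct morphisms ✗

Answer: DOES NOT COMMUTE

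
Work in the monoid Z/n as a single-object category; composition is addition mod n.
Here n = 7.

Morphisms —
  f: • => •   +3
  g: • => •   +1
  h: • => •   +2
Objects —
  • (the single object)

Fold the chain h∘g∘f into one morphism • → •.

Answer: +6

Trace:
  0 +3≡3 +1≡4 +2≡6  (mod 7)
composite: +6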